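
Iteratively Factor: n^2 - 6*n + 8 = (n - 4)*(n - 2)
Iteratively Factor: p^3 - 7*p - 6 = (p + 2)*(p^2 - 2*p - 3) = (p + 1)*(p + 2)*(p - 3)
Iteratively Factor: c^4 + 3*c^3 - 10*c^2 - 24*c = (c)*(c^3 + 3*c^2 - 10*c - 24) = c*(c - 3)*(c^2 + 6*c + 8) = c*(c - 3)*(c + 2)*(c + 4)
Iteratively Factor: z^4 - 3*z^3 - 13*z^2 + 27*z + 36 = (z - 3)*(z^3 - 13*z - 12) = (z - 4)*(z - 3)*(z^2 + 4*z + 3) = (z - 4)*(z - 3)*(z + 1)*(z + 3)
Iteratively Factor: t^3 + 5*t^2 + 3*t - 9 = (t + 3)*(t^2 + 2*t - 3) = (t + 3)^2*(t - 1)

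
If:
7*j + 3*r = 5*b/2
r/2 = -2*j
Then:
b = r/2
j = -r/4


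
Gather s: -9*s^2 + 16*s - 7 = -9*s^2 + 16*s - 7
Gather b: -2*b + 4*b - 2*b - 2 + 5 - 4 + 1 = 0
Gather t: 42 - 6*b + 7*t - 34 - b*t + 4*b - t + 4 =-2*b + t*(6 - b) + 12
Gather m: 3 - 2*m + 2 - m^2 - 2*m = -m^2 - 4*m + 5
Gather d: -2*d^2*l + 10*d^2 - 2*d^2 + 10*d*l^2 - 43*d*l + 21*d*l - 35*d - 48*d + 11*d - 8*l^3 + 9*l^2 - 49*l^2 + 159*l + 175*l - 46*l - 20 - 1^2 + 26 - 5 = d^2*(8 - 2*l) + d*(10*l^2 - 22*l - 72) - 8*l^3 - 40*l^2 + 288*l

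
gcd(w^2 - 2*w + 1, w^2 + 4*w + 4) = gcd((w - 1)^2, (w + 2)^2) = 1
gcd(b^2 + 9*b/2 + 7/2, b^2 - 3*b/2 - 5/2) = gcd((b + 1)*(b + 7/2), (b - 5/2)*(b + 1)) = b + 1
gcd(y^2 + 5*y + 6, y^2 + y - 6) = y + 3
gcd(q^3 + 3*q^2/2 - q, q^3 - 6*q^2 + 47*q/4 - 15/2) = 1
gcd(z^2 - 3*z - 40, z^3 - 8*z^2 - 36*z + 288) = z - 8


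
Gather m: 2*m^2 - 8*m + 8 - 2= 2*m^2 - 8*m + 6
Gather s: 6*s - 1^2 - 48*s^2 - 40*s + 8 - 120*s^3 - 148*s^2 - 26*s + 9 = -120*s^3 - 196*s^2 - 60*s + 16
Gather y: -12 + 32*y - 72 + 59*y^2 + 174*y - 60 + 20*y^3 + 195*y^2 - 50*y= 20*y^3 + 254*y^2 + 156*y - 144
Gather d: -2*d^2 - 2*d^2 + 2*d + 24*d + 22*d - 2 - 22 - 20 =-4*d^2 + 48*d - 44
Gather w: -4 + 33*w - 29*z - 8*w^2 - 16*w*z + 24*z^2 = -8*w^2 + w*(33 - 16*z) + 24*z^2 - 29*z - 4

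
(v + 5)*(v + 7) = v^2 + 12*v + 35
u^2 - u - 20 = (u - 5)*(u + 4)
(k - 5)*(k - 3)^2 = k^3 - 11*k^2 + 39*k - 45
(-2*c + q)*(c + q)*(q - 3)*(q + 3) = -2*c^2*q^2 + 18*c^2 - c*q^3 + 9*c*q + q^4 - 9*q^2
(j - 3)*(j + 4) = j^2 + j - 12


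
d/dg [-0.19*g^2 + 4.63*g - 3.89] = 4.63 - 0.38*g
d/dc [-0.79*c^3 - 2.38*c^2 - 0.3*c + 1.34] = -2.37*c^2 - 4.76*c - 0.3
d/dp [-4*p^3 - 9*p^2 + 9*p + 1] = -12*p^2 - 18*p + 9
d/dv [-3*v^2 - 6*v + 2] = -6*v - 6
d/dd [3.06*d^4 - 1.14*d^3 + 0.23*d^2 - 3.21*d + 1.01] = 12.24*d^3 - 3.42*d^2 + 0.46*d - 3.21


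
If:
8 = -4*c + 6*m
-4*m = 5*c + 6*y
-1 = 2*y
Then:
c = -7/23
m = 26/23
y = -1/2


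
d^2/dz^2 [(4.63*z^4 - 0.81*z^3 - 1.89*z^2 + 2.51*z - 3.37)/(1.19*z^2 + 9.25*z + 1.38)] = (13.113086*z^6 + 305.78835*z^5 + 2422.546566*z^4 + 858.397486*z^3 + 33.7595700000001*z^2 - 256.558566*z - 636.901754)/(1.685159*z^6 + 39.296775*z^5 + 311.320779*z^4 + 882.595225*z^3 + 361.027458*z^2 + 52.8471*z + 2.628072)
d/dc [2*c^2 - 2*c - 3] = 4*c - 2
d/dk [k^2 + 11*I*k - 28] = 2*k + 11*I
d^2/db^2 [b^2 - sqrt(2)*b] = 2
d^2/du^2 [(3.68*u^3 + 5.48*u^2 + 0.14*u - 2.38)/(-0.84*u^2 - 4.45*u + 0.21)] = (-3.5527136788005e-15*u^5 - 106.273792*u^3 + 24.909696*u^2 + 52.256736*u + 94.354568)/(0.592704*u^6 + 9.41976*u^5 + 49.457772*u^4 + 83.411245*u^3 - 12.364443*u^2 + 0.588735*u - 0.009261)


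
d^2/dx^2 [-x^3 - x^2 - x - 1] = -6*x - 2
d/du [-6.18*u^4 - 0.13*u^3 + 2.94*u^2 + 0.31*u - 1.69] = -24.72*u^3 - 0.39*u^2 + 5.88*u + 0.31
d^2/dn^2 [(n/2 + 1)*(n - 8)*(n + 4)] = 3*n - 2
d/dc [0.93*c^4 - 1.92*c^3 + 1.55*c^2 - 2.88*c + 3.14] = 3.72*c^3 - 5.76*c^2 + 3.1*c - 2.88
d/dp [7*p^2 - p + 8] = 14*p - 1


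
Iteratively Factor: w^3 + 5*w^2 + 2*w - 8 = (w - 1)*(w^2 + 6*w + 8) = (w - 1)*(w + 2)*(w + 4)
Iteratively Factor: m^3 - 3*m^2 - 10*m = (m)*(m^2 - 3*m - 10) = m*(m - 5)*(m + 2)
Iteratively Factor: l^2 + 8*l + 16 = (l + 4)*(l + 4)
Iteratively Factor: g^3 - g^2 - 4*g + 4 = (g + 2)*(g^2 - 3*g + 2) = (g - 1)*(g + 2)*(g - 2)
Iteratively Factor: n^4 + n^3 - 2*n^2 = (n + 2)*(n^3 - n^2) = (n - 1)*(n + 2)*(n^2) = n*(n - 1)*(n + 2)*(n)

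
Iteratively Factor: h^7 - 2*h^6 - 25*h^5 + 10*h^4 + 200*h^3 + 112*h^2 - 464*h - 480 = (h - 2)*(h^6 - 25*h^4 - 40*h^3 + 120*h^2 + 352*h + 240) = (h - 2)*(h + 2)*(h^5 - 2*h^4 - 21*h^3 + 2*h^2 + 116*h + 120) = (h - 3)*(h - 2)*(h + 2)*(h^4 + h^3 - 18*h^2 - 52*h - 40) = (h - 3)*(h - 2)*(h + 2)^2*(h^3 - h^2 - 16*h - 20) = (h - 3)*(h - 2)*(h + 2)^3*(h^2 - 3*h - 10) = (h - 5)*(h - 3)*(h - 2)*(h + 2)^3*(h + 2)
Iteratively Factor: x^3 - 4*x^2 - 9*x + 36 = (x - 4)*(x^2 - 9) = (x - 4)*(x - 3)*(x + 3)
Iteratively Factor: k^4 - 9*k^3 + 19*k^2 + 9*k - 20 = (k - 4)*(k^3 - 5*k^2 - k + 5) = (k - 4)*(k + 1)*(k^2 - 6*k + 5) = (k - 5)*(k - 4)*(k + 1)*(k - 1)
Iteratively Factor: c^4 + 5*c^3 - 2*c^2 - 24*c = (c - 2)*(c^3 + 7*c^2 + 12*c) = (c - 2)*(c + 4)*(c^2 + 3*c) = c*(c - 2)*(c + 4)*(c + 3)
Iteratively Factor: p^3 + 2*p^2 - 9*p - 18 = (p + 2)*(p^2 - 9) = (p + 2)*(p + 3)*(p - 3)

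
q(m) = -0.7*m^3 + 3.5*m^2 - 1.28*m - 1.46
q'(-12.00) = -387.68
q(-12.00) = 1727.50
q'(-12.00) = -387.68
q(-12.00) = 1727.50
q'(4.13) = -8.19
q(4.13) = 3.64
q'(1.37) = 4.37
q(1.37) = 1.56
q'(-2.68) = -35.12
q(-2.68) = 40.58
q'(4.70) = -14.77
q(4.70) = -2.84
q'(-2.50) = -31.90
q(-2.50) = 34.55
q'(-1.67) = -18.83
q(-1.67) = 13.70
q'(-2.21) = -27.01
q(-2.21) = 26.02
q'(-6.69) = -142.10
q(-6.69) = 373.34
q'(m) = -2.1*m^2 + 7.0*m - 1.28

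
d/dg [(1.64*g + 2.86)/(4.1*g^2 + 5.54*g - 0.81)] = (6.724*g^2 + 9.0856*g - (1.64*g + 2.86)*(8.2*g + 5.54) - 1.3284)/(4.1*g^2 + 5.54*g - 0.81)^2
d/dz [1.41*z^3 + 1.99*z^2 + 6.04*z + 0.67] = 4.23*z^2 + 3.98*z + 6.04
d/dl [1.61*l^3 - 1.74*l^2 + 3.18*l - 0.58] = 4.83*l^2 - 3.48*l + 3.18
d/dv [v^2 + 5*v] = 2*v + 5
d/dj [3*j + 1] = 3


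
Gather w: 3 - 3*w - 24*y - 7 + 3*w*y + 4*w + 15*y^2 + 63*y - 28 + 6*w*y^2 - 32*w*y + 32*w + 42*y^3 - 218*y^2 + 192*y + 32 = w*(6*y^2 - 29*y + 33) + 42*y^3 - 203*y^2 + 231*y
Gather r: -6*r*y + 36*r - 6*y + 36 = r*(36 - 6*y) - 6*y + 36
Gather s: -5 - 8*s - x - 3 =-8*s - x - 8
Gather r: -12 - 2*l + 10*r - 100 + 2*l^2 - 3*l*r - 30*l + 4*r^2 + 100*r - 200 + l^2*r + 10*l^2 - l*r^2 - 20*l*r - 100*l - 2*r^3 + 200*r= 12*l^2 - 132*l - 2*r^3 + r^2*(4 - l) + r*(l^2 - 23*l + 310) - 312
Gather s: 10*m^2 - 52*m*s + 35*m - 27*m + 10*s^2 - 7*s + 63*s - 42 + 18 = 10*m^2 + 8*m + 10*s^2 + s*(56 - 52*m) - 24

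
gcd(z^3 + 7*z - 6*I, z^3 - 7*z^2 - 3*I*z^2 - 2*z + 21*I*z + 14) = z^2 - 3*I*z - 2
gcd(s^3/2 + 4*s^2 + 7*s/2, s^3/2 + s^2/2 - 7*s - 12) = 1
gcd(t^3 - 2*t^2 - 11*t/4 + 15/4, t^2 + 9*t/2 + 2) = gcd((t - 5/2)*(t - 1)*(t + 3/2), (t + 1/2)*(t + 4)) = 1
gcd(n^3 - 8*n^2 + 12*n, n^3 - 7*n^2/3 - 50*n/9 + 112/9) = n - 2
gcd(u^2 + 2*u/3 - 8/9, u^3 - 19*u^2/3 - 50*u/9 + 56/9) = u^2 + 2*u/3 - 8/9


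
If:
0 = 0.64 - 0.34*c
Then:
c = 1.88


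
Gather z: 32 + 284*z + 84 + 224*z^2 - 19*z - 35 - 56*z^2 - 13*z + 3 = 168*z^2 + 252*z + 84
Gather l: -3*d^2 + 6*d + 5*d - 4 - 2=-3*d^2 + 11*d - 6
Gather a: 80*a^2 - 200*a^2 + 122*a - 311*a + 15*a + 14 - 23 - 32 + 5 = -120*a^2 - 174*a - 36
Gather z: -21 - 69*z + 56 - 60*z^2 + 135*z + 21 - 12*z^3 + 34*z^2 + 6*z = -12*z^3 - 26*z^2 + 72*z + 56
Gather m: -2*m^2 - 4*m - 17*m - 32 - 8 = -2*m^2 - 21*m - 40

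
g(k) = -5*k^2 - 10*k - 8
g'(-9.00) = 80.00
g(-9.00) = -323.00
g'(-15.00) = 140.00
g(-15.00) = -983.00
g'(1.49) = -24.90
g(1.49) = -34.00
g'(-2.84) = 18.40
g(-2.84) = -19.93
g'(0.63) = -16.30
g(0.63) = -16.28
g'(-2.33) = 13.30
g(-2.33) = -11.84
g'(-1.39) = 3.90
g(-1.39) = -3.76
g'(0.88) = -18.80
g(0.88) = -20.67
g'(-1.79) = 7.90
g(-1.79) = -6.12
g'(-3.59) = 25.90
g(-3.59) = -36.54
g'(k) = -10*k - 10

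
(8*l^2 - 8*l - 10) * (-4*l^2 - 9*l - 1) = -32*l^4 - 40*l^3 + 104*l^2 + 98*l + 10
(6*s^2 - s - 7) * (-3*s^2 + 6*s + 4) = -18*s^4 + 39*s^3 + 39*s^2 - 46*s - 28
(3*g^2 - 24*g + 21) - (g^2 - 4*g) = 2*g^2 - 20*g + 21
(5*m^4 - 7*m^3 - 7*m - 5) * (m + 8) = 5*m^5 + 33*m^4 - 56*m^3 - 7*m^2 - 61*m - 40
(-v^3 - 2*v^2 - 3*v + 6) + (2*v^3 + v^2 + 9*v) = v^3 - v^2 + 6*v + 6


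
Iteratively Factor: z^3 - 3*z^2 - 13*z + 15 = (z - 1)*(z^2 - 2*z - 15) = (z - 1)*(z + 3)*(z - 5)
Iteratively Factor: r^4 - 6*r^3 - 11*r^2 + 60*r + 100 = (r - 5)*(r^3 - r^2 - 16*r - 20) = (r - 5)*(r + 2)*(r^2 - 3*r - 10) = (r - 5)*(r + 2)^2*(r - 5)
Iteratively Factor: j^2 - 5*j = (j - 5)*(j)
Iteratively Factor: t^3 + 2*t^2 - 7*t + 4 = (t - 1)*(t^2 + 3*t - 4) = (t - 1)^2*(t + 4)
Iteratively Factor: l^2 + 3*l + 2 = (l + 2)*(l + 1)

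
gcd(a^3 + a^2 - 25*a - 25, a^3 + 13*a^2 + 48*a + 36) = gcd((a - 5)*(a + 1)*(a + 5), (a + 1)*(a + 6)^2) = a + 1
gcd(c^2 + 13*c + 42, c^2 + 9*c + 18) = c + 6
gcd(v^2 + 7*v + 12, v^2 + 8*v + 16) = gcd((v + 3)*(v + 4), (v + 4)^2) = v + 4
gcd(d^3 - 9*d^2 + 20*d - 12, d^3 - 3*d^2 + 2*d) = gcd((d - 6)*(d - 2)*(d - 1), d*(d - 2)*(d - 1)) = d^2 - 3*d + 2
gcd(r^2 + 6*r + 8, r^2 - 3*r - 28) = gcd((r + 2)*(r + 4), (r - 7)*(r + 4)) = r + 4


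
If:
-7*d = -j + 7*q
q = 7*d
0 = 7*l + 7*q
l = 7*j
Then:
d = 0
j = 0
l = 0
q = 0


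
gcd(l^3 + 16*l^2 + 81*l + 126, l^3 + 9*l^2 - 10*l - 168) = l^2 + 13*l + 42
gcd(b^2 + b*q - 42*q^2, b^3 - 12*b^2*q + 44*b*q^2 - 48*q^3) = -b + 6*q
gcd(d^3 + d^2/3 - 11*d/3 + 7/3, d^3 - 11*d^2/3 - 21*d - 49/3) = d + 7/3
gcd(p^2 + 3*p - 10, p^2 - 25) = p + 5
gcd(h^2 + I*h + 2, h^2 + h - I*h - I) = h - I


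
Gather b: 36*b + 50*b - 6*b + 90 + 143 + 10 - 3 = 80*b + 240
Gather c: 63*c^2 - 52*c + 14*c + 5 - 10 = 63*c^2 - 38*c - 5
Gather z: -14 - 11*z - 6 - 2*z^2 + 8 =-2*z^2 - 11*z - 12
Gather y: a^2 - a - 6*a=a^2 - 7*a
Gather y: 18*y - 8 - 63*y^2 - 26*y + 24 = -63*y^2 - 8*y + 16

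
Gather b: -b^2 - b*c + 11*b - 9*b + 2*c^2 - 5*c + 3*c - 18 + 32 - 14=-b^2 + b*(2 - c) + 2*c^2 - 2*c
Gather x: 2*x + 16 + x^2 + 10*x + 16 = x^2 + 12*x + 32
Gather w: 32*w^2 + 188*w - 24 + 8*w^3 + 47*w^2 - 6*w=8*w^3 + 79*w^2 + 182*w - 24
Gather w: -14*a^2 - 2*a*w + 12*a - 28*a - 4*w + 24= -14*a^2 - 16*a + w*(-2*a - 4) + 24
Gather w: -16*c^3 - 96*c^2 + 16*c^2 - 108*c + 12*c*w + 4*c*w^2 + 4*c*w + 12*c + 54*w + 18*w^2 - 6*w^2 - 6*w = -16*c^3 - 80*c^2 - 96*c + w^2*(4*c + 12) + w*(16*c + 48)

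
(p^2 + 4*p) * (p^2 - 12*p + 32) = p^4 - 8*p^3 - 16*p^2 + 128*p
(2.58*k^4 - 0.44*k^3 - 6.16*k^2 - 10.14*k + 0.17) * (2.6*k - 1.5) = 6.708*k^5 - 5.014*k^4 - 15.356*k^3 - 17.124*k^2 + 15.652*k - 0.255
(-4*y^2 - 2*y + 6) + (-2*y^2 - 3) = -6*y^2 - 2*y + 3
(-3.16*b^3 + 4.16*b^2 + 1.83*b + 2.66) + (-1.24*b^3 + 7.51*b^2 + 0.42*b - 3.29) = -4.4*b^3 + 11.67*b^2 + 2.25*b - 0.63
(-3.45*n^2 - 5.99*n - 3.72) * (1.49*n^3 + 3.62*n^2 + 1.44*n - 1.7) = -5.1405*n^5 - 21.4141*n^4 - 32.1946*n^3 - 16.227*n^2 + 4.8262*n + 6.324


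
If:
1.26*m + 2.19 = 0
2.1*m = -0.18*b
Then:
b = 20.28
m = -1.74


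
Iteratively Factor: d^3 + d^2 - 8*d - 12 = (d - 3)*(d^2 + 4*d + 4) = (d - 3)*(d + 2)*(d + 2)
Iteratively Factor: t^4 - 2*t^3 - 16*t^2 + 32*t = (t - 2)*(t^3 - 16*t) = (t - 2)*(t + 4)*(t^2 - 4*t) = (t - 4)*(t - 2)*(t + 4)*(t)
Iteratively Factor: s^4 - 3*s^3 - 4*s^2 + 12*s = (s - 2)*(s^3 - s^2 - 6*s) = (s - 2)*(s + 2)*(s^2 - 3*s) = (s - 3)*(s - 2)*(s + 2)*(s)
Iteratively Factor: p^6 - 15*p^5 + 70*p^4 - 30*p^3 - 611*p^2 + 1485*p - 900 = (p + 3)*(p^5 - 18*p^4 + 124*p^3 - 402*p^2 + 595*p - 300) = (p - 3)*(p + 3)*(p^4 - 15*p^3 + 79*p^2 - 165*p + 100) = (p - 5)*(p - 3)*(p + 3)*(p^3 - 10*p^2 + 29*p - 20) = (p - 5)*(p - 4)*(p - 3)*(p + 3)*(p^2 - 6*p + 5) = (p - 5)^2*(p - 4)*(p - 3)*(p + 3)*(p - 1)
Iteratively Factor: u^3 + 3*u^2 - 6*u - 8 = (u + 1)*(u^2 + 2*u - 8) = (u - 2)*(u + 1)*(u + 4)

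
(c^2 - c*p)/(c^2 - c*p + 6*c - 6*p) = c/(c + 6)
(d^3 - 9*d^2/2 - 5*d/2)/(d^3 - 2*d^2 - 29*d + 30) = d*(2*d^2 - 9*d - 5)/(2*(d^3 - 2*d^2 - 29*d + 30))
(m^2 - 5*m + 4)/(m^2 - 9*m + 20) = (m - 1)/(m - 5)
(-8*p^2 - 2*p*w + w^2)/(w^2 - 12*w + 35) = (-8*p^2 - 2*p*w + w^2)/(w^2 - 12*w + 35)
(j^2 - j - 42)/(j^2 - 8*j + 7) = (j + 6)/(j - 1)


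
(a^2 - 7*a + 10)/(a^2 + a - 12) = (a^2 - 7*a + 10)/(a^2 + a - 12)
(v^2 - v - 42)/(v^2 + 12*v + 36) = (v - 7)/(v + 6)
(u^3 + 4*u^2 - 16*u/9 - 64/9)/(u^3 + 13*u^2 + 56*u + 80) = (u^2 - 16/9)/(u^2 + 9*u + 20)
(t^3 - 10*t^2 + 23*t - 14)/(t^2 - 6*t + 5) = (t^2 - 9*t + 14)/(t - 5)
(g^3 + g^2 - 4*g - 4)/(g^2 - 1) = (g^2 - 4)/(g - 1)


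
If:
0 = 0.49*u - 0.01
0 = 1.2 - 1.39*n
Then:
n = 0.86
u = 0.02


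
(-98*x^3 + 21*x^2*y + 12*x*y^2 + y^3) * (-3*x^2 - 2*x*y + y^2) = 294*x^5 + 133*x^4*y - 176*x^3*y^2 - 6*x^2*y^3 + 10*x*y^4 + y^5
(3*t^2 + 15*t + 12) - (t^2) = 2*t^2 + 15*t + 12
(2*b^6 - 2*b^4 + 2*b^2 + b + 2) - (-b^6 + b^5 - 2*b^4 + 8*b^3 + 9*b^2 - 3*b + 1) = 3*b^6 - b^5 - 8*b^3 - 7*b^2 + 4*b + 1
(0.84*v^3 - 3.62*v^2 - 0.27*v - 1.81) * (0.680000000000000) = 0.5712*v^3 - 2.4616*v^2 - 0.1836*v - 1.2308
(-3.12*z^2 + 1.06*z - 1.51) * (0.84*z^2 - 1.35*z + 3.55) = -2.6208*z^4 + 5.1024*z^3 - 13.7754*z^2 + 5.8015*z - 5.3605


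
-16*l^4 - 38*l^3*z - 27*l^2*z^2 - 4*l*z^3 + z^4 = (-8*l + z)*(l + z)^2*(2*l + z)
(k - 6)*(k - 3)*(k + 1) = k^3 - 8*k^2 + 9*k + 18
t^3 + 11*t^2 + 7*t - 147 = (t - 3)*(t + 7)^2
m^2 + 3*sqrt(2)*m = m*(m + 3*sqrt(2))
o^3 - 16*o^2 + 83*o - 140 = (o - 7)*(o - 5)*(o - 4)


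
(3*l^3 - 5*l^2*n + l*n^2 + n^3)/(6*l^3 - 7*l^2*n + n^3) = (l - n)/(2*l - n)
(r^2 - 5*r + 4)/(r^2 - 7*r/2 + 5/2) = 2*(r - 4)/(2*r - 5)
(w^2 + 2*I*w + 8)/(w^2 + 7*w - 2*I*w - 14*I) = (w + 4*I)/(w + 7)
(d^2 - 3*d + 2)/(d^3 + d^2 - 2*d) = (d - 2)/(d*(d + 2))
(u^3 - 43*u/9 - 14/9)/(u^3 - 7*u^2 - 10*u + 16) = (u^2 - 2*u - 7/9)/(u^2 - 9*u + 8)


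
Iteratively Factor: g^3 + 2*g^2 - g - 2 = (g + 1)*(g^2 + g - 2) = (g + 1)*(g + 2)*(g - 1)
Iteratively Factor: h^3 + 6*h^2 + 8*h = (h + 2)*(h^2 + 4*h) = (h + 2)*(h + 4)*(h)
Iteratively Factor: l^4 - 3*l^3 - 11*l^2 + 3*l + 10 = (l + 1)*(l^3 - 4*l^2 - 7*l + 10) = (l + 1)*(l + 2)*(l^2 - 6*l + 5) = (l - 5)*(l + 1)*(l + 2)*(l - 1)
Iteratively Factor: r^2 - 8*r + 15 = (r - 3)*(r - 5)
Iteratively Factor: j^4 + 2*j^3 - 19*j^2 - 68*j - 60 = (j + 2)*(j^3 - 19*j - 30) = (j + 2)*(j + 3)*(j^2 - 3*j - 10) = (j + 2)^2*(j + 3)*(j - 5)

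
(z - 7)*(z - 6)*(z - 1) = z^3 - 14*z^2 + 55*z - 42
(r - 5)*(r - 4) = r^2 - 9*r + 20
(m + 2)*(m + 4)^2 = m^3 + 10*m^2 + 32*m + 32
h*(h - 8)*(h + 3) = h^3 - 5*h^2 - 24*h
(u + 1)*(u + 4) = u^2 + 5*u + 4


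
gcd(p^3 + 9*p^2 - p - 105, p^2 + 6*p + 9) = 1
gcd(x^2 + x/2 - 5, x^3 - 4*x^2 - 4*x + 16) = x - 2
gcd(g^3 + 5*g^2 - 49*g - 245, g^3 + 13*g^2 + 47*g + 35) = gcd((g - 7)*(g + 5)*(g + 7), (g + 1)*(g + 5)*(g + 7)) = g^2 + 12*g + 35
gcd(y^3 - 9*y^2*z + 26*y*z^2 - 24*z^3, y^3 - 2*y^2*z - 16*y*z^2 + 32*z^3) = y^2 - 6*y*z + 8*z^2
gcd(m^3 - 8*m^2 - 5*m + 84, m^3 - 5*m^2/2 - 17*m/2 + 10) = m - 4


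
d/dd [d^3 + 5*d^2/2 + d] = 3*d^2 + 5*d + 1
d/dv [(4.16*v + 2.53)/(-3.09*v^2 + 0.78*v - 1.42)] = (12.8544*v^2 + 15.6354*v - 7.8806)/(9.5481*v^4 - 4.8204*v^3 + 9.384*v^2 - 2.2152*v + 2.0164)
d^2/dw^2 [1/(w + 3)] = 2/(w + 3)^3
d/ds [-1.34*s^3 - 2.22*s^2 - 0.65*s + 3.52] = -4.02*s^2 - 4.44*s - 0.65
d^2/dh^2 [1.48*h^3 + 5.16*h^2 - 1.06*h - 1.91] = 8.88*h + 10.32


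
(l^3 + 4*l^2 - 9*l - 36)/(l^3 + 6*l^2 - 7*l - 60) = (l + 3)/(l + 5)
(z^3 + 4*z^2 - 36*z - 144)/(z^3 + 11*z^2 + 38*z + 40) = (z^2 - 36)/(z^2 + 7*z + 10)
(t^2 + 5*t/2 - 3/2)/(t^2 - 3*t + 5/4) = 2*(t + 3)/(2*t - 5)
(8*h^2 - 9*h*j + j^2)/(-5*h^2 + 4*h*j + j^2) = (-8*h + j)/(5*h + j)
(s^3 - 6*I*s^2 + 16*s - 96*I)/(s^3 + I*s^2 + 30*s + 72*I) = (s - 4*I)/(s + 3*I)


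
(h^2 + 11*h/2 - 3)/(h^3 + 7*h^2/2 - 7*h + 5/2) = (h + 6)/(h^2 + 4*h - 5)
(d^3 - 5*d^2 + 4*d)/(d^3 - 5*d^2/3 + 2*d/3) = 3*(d - 4)/(3*d - 2)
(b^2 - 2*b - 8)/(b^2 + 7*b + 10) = (b - 4)/(b + 5)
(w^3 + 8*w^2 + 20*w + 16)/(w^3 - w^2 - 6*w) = (w^2 + 6*w + 8)/(w*(w - 3))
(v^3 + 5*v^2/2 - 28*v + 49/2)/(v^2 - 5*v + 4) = (2*v^2 + 7*v - 49)/(2*(v - 4))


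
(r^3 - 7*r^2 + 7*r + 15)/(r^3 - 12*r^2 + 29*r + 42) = (r^2 - 8*r + 15)/(r^2 - 13*r + 42)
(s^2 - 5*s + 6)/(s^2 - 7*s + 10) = (s - 3)/(s - 5)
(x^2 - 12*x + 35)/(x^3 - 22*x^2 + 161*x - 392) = (x - 5)/(x^2 - 15*x + 56)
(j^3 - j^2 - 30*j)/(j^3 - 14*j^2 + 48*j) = (j + 5)/(j - 8)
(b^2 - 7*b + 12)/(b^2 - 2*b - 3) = (b - 4)/(b + 1)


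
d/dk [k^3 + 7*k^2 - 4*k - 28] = 3*k^2 + 14*k - 4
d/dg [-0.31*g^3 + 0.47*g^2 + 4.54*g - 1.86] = -0.93*g^2 + 0.94*g + 4.54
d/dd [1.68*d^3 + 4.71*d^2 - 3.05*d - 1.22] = 5.04*d^2 + 9.42*d - 3.05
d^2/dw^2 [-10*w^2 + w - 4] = -20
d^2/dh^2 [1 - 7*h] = 0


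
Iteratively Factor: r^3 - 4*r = (r)*(r^2 - 4) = r*(r + 2)*(r - 2)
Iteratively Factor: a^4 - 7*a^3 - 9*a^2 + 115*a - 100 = (a - 1)*(a^3 - 6*a^2 - 15*a + 100) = (a - 1)*(a + 4)*(a^2 - 10*a + 25) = (a - 5)*(a - 1)*(a + 4)*(a - 5)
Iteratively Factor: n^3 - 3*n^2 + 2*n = (n - 2)*(n^2 - n) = n*(n - 2)*(n - 1)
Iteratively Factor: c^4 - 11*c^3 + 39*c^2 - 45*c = (c - 3)*(c^3 - 8*c^2 + 15*c) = (c - 3)^2*(c^2 - 5*c) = c*(c - 3)^2*(c - 5)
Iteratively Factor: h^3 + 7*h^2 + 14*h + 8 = (h + 1)*(h^2 + 6*h + 8) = (h + 1)*(h + 2)*(h + 4)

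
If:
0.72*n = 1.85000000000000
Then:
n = 2.57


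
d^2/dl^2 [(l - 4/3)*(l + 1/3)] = 2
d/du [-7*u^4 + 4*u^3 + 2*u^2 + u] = -28*u^3 + 12*u^2 + 4*u + 1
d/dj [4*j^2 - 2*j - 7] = 8*j - 2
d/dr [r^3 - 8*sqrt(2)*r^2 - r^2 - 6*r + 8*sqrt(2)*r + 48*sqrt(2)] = 3*r^2 - 16*sqrt(2)*r - 2*r - 6 + 8*sqrt(2)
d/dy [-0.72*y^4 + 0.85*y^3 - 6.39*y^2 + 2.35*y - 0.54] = -2.88*y^3 + 2.55*y^2 - 12.78*y + 2.35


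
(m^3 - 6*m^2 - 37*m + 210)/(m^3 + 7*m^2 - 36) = (m^2 - 12*m + 35)/(m^2 + m - 6)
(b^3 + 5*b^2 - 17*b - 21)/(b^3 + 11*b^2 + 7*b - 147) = (b + 1)/(b + 7)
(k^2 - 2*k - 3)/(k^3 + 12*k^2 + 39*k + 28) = (k - 3)/(k^2 + 11*k + 28)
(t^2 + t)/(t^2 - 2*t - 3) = t/(t - 3)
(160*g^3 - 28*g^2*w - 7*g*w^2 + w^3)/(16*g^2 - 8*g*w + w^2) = (-40*g^2 - 3*g*w + w^2)/(-4*g + w)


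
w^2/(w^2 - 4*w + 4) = w^2/(w^2 - 4*w + 4)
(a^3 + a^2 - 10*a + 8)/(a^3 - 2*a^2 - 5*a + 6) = (a^2 + 2*a - 8)/(a^2 - a - 6)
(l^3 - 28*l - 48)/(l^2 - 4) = (l^2 - 2*l - 24)/(l - 2)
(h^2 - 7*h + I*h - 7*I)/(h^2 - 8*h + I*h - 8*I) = (h - 7)/(h - 8)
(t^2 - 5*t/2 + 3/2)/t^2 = 1 - 5/(2*t) + 3/(2*t^2)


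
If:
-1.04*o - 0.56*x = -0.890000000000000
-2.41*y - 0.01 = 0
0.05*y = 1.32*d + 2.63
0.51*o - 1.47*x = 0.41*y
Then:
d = -1.99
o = 0.72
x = 0.25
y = -0.00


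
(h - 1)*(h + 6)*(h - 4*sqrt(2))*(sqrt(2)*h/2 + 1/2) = sqrt(2)*h^4/2 - 7*h^3/2 + 5*sqrt(2)*h^3/2 - 35*h^2/2 - 5*sqrt(2)*h^2 - 10*sqrt(2)*h + 21*h + 12*sqrt(2)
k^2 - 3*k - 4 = (k - 4)*(k + 1)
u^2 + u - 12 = (u - 3)*(u + 4)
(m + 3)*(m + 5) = m^2 + 8*m + 15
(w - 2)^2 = w^2 - 4*w + 4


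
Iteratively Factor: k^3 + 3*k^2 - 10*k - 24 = (k + 4)*(k^2 - k - 6) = (k - 3)*(k + 4)*(k + 2)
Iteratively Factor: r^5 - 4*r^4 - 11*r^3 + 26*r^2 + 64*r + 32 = (r + 1)*(r^4 - 5*r^3 - 6*r^2 + 32*r + 32) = (r + 1)*(r + 2)*(r^3 - 7*r^2 + 8*r + 16) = (r - 4)*(r + 1)*(r + 2)*(r^2 - 3*r - 4) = (r - 4)*(r + 1)^2*(r + 2)*(r - 4)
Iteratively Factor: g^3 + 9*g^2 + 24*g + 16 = (g + 1)*(g^2 + 8*g + 16) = (g + 1)*(g + 4)*(g + 4)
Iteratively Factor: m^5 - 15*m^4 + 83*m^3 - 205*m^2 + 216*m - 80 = (m - 4)*(m^4 - 11*m^3 + 39*m^2 - 49*m + 20) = (m - 5)*(m - 4)*(m^3 - 6*m^2 + 9*m - 4) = (m - 5)*(m - 4)*(m - 1)*(m^2 - 5*m + 4) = (m - 5)*(m - 4)^2*(m - 1)*(m - 1)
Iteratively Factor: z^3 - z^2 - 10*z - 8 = (z - 4)*(z^2 + 3*z + 2) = (z - 4)*(z + 2)*(z + 1)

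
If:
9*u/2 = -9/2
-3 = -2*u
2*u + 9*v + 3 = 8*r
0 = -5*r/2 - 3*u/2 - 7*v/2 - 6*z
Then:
No Solution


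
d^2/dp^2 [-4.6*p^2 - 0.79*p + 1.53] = -9.20000000000000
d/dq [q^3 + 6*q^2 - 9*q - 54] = 3*q^2 + 12*q - 9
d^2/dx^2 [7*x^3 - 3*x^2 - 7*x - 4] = 42*x - 6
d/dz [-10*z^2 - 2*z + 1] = -20*z - 2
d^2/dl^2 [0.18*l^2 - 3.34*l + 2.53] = 0.360000000000000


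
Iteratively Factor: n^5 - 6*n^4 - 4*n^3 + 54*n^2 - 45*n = (n)*(n^4 - 6*n^3 - 4*n^2 + 54*n - 45) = n*(n - 5)*(n^3 - n^2 - 9*n + 9) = n*(n - 5)*(n - 3)*(n^2 + 2*n - 3) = n*(n - 5)*(n - 3)*(n - 1)*(n + 3)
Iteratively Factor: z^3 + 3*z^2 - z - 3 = (z + 3)*(z^2 - 1) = (z + 1)*(z + 3)*(z - 1)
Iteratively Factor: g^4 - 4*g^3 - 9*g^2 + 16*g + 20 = (g - 2)*(g^3 - 2*g^2 - 13*g - 10) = (g - 2)*(g + 2)*(g^2 - 4*g - 5) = (g - 2)*(g + 1)*(g + 2)*(g - 5)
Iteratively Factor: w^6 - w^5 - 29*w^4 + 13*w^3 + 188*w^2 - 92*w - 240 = (w + 4)*(w^5 - 5*w^4 - 9*w^3 + 49*w^2 - 8*w - 60) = (w - 5)*(w + 4)*(w^4 - 9*w^2 + 4*w + 12) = (w - 5)*(w - 2)*(w + 4)*(w^3 + 2*w^2 - 5*w - 6) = (w - 5)*(w - 2)*(w + 3)*(w + 4)*(w^2 - w - 2) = (w - 5)*(w - 2)*(w + 1)*(w + 3)*(w + 4)*(w - 2)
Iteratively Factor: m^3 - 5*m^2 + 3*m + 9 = (m - 3)*(m^2 - 2*m - 3) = (m - 3)^2*(m + 1)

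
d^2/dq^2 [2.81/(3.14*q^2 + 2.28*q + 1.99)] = (-55.410952*q^2 - 40.234704*q + 2.81*(6.28*q + 2.28)*(12.56*q + 4.56) - 35.117132)/(3.14*q^2 + 2.28*q + 1.99)^3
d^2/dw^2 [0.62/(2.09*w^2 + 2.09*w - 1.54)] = (-5.416444*w^2 - 5.416444*w + 0.62*(4.18*w + 2.09)*(8.36*w + 4.18) + 3.991064)/(2.09*w^2 + 2.09*w - 1.54)^3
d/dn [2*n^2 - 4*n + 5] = 4*n - 4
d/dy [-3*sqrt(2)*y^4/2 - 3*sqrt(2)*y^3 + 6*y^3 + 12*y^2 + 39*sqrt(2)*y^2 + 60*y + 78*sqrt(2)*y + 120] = -6*sqrt(2)*y^3 - 9*sqrt(2)*y^2 + 18*y^2 + 24*y + 78*sqrt(2)*y + 60 + 78*sqrt(2)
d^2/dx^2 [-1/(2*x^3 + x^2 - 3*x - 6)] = 2*((6*x + 1)*(2*x^3 + x^2 - 3*x - 6) - (6*x^2 + 2*x - 3)^2)/(2*x^3 + x^2 - 3*x - 6)^3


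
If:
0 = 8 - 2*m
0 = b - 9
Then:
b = 9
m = 4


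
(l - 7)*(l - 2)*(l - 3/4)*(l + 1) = l^4 - 35*l^3/4 + 11*l^2 + 41*l/4 - 21/2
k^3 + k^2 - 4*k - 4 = (k - 2)*(k + 1)*(k + 2)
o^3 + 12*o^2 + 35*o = o*(o + 5)*(o + 7)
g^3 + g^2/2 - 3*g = g*(g - 3/2)*(g + 2)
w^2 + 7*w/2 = w*(w + 7/2)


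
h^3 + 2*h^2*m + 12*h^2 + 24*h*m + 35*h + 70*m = (h + 5)*(h + 7)*(h + 2*m)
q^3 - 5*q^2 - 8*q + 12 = (q - 6)*(q - 1)*(q + 2)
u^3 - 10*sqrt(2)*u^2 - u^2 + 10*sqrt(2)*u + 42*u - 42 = (u - 1)*(u - 7*sqrt(2))*(u - 3*sqrt(2))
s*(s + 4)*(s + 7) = s^3 + 11*s^2 + 28*s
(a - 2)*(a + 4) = a^2 + 2*a - 8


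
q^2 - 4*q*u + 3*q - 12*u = (q + 3)*(q - 4*u)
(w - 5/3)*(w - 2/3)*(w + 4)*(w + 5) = w^4 + 20*w^3/3 + w^2/9 - 110*w/3 + 200/9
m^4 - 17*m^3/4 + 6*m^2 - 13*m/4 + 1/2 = (m - 2)*(m - 1)^2*(m - 1/4)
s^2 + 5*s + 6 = (s + 2)*(s + 3)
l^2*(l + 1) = l^3 + l^2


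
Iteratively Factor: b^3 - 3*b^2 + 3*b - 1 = (b - 1)*(b^2 - 2*b + 1) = (b - 1)^2*(b - 1)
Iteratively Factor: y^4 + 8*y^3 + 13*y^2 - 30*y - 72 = (y + 4)*(y^3 + 4*y^2 - 3*y - 18) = (y + 3)*(y + 4)*(y^2 + y - 6) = (y - 2)*(y + 3)*(y + 4)*(y + 3)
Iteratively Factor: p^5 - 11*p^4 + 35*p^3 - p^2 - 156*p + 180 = (p + 2)*(p^4 - 13*p^3 + 61*p^2 - 123*p + 90) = (p - 2)*(p + 2)*(p^3 - 11*p^2 + 39*p - 45) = (p - 3)*(p - 2)*(p + 2)*(p^2 - 8*p + 15) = (p - 3)^2*(p - 2)*(p + 2)*(p - 5)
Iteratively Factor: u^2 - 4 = (u + 2)*(u - 2)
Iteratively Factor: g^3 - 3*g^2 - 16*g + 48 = (g + 4)*(g^2 - 7*g + 12) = (g - 4)*(g + 4)*(g - 3)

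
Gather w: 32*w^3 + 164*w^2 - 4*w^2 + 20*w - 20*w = 32*w^3 + 160*w^2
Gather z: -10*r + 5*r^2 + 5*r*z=5*r^2 + 5*r*z - 10*r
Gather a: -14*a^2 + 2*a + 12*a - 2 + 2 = -14*a^2 + 14*a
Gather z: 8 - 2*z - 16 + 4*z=2*z - 8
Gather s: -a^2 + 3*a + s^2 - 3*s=-a^2 + 3*a + s^2 - 3*s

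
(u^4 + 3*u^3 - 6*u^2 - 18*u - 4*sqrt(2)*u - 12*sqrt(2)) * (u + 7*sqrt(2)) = u^5 + 3*u^4 + 7*sqrt(2)*u^4 - 6*u^3 + 21*sqrt(2)*u^3 - 46*sqrt(2)*u^2 - 18*u^2 - 138*sqrt(2)*u - 56*u - 168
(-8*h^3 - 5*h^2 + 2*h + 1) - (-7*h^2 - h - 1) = -8*h^3 + 2*h^2 + 3*h + 2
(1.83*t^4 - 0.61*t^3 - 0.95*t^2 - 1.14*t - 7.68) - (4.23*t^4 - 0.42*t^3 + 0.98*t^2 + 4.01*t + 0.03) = -2.4*t^4 - 0.19*t^3 - 1.93*t^2 - 5.15*t - 7.71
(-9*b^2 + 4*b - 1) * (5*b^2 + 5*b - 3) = -45*b^4 - 25*b^3 + 42*b^2 - 17*b + 3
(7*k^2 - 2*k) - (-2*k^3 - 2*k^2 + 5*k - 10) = 2*k^3 + 9*k^2 - 7*k + 10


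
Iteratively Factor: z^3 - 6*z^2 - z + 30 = (z - 5)*(z^2 - z - 6) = (z - 5)*(z + 2)*(z - 3)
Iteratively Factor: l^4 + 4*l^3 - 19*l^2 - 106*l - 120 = (l + 2)*(l^3 + 2*l^2 - 23*l - 60) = (l + 2)*(l + 3)*(l^2 - l - 20) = (l + 2)*(l + 3)*(l + 4)*(l - 5)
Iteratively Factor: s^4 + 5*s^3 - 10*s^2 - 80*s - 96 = (s + 3)*(s^3 + 2*s^2 - 16*s - 32) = (s - 4)*(s + 3)*(s^2 + 6*s + 8) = (s - 4)*(s + 3)*(s + 4)*(s + 2)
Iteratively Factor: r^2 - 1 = (r - 1)*(r + 1)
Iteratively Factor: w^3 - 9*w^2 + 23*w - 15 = (w - 3)*(w^2 - 6*w + 5) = (w - 5)*(w - 3)*(w - 1)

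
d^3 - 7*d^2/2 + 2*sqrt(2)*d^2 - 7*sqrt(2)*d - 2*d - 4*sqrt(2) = (d - 4)*(d + 1/2)*(d + 2*sqrt(2))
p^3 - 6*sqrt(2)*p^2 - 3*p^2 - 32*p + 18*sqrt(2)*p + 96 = (p - 3)*(p - 8*sqrt(2))*(p + 2*sqrt(2))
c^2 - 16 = (c - 4)*(c + 4)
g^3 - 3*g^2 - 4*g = g*(g - 4)*(g + 1)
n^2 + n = n*(n + 1)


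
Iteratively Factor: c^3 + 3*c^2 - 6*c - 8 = (c + 1)*(c^2 + 2*c - 8) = (c + 1)*(c + 4)*(c - 2)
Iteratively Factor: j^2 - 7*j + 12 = (j - 3)*(j - 4)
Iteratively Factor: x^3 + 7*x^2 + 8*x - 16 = (x + 4)*(x^2 + 3*x - 4) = (x - 1)*(x + 4)*(x + 4)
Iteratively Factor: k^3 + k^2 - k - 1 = (k - 1)*(k^2 + 2*k + 1) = (k - 1)*(k + 1)*(k + 1)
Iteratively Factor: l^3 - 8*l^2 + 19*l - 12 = (l - 3)*(l^2 - 5*l + 4) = (l - 4)*(l - 3)*(l - 1)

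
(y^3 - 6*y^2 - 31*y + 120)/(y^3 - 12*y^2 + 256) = (y^2 + 2*y - 15)/(y^2 - 4*y - 32)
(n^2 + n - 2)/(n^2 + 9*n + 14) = (n - 1)/(n + 7)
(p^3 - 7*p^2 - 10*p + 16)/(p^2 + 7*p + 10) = (p^2 - 9*p + 8)/(p + 5)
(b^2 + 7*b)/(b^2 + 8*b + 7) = b/(b + 1)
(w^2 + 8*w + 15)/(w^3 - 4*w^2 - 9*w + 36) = (w + 5)/(w^2 - 7*w + 12)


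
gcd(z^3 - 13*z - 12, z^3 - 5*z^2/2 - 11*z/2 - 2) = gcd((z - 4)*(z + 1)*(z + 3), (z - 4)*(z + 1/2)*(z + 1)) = z^2 - 3*z - 4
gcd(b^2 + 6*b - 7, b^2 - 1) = b - 1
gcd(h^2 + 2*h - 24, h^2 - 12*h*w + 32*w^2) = 1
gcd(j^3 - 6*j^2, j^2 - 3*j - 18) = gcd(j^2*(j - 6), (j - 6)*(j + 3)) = j - 6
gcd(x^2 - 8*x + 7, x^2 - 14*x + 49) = x - 7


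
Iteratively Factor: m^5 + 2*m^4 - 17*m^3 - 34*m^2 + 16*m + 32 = (m + 4)*(m^4 - 2*m^3 - 9*m^2 + 2*m + 8) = (m + 1)*(m + 4)*(m^3 - 3*m^2 - 6*m + 8) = (m - 1)*(m + 1)*(m + 4)*(m^2 - 2*m - 8) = (m - 1)*(m + 1)*(m + 2)*(m + 4)*(m - 4)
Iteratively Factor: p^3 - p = (p)*(p^2 - 1) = p*(p - 1)*(p + 1)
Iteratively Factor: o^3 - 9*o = (o + 3)*(o^2 - 3*o) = (o - 3)*(o + 3)*(o)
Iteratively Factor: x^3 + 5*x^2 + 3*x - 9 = (x + 3)*(x^2 + 2*x - 3) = (x + 3)^2*(x - 1)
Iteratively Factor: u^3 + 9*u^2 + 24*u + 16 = (u + 4)*(u^2 + 5*u + 4) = (u + 4)^2*(u + 1)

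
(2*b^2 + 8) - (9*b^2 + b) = -7*b^2 - b + 8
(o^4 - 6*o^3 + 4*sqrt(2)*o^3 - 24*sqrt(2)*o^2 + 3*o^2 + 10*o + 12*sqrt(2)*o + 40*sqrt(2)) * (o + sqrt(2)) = o^5 - 6*o^4 + 5*sqrt(2)*o^4 - 30*sqrt(2)*o^3 + 11*o^3 - 38*o^2 + 15*sqrt(2)*o^2 + 24*o + 50*sqrt(2)*o + 80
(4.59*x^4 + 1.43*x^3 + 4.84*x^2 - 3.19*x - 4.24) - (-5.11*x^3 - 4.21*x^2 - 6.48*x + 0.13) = 4.59*x^4 + 6.54*x^3 + 9.05*x^2 + 3.29*x - 4.37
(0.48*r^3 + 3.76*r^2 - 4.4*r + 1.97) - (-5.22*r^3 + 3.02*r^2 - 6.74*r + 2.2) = 5.7*r^3 + 0.74*r^2 + 2.34*r - 0.23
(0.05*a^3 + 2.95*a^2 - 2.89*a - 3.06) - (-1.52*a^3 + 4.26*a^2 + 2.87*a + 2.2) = 1.57*a^3 - 1.31*a^2 - 5.76*a - 5.26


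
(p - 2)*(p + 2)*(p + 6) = p^3 + 6*p^2 - 4*p - 24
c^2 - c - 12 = (c - 4)*(c + 3)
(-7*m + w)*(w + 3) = -7*m*w - 21*m + w^2 + 3*w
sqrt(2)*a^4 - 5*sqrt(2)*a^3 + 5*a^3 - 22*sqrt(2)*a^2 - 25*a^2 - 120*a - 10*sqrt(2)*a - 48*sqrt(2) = (a - 8)*(a + 3)*(a + 2*sqrt(2))*(sqrt(2)*a + 1)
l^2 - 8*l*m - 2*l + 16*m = (l - 2)*(l - 8*m)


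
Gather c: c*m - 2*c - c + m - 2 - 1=c*(m - 3) + m - 3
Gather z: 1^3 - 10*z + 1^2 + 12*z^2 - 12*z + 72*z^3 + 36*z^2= 72*z^3 + 48*z^2 - 22*z + 2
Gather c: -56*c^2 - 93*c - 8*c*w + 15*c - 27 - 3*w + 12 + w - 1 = -56*c^2 + c*(-8*w - 78) - 2*w - 16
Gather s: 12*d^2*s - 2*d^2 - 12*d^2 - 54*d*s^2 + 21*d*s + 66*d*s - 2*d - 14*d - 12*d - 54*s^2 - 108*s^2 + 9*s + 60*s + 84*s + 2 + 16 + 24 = -14*d^2 - 28*d + s^2*(-54*d - 162) + s*(12*d^2 + 87*d + 153) + 42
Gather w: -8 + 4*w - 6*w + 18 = 10 - 2*w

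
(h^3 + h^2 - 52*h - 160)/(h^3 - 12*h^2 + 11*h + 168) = (h^2 + 9*h + 20)/(h^2 - 4*h - 21)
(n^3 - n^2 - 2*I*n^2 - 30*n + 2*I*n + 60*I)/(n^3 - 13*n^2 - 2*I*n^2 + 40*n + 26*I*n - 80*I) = (n^2 - n - 30)/(n^2 - 13*n + 40)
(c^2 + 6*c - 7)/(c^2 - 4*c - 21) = (-c^2 - 6*c + 7)/(-c^2 + 4*c + 21)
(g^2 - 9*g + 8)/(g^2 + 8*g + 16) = (g^2 - 9*g + 8)/(g^2 + 8*g + 16)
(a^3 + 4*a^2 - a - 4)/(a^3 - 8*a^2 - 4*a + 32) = (a^3 + 4*a^2 - a - 4)/(a^3 - 8*a^2 - 4*a + 32)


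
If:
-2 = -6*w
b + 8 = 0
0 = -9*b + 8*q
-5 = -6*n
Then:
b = -8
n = 5/6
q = -9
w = 1/3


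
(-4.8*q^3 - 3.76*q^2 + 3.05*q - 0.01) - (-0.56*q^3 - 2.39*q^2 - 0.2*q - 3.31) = -4.24*q^3 - 1.37*q^2 + 3.25*q + 3.3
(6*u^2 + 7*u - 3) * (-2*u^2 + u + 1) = -12*u^4 - 8*u^3 + 19*u^2 + 4*u - 3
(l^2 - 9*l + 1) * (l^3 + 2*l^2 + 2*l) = l^5 - 7*l^4 - 15*l^3 - 16*l^2 + 2*l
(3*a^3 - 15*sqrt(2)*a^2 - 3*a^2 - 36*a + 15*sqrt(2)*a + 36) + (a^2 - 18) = 3*a^3 - 15*sqrt(2)*a^2 - 2*a^2 - 36*a + 15*sqrt(2)*a + 18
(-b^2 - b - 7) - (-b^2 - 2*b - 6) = b - 1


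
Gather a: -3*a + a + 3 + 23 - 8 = 18 - 2*a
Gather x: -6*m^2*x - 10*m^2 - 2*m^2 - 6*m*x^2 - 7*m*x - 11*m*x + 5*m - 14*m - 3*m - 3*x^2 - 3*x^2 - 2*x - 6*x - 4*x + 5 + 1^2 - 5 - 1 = -12*m^2 - 12*m + x^2*(-6*m - 6) + x*(-6*m^2 - 18*m - 12)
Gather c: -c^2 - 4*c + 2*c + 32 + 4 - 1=-c^2 - 2*c + 35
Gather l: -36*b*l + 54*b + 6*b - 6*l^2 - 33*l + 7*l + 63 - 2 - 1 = 60*b - 6*l^2 + l*(-36*b - 26) + 60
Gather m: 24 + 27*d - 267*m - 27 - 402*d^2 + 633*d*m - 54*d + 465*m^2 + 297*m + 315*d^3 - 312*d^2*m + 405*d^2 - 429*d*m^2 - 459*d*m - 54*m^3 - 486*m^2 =315*d^3 + 3*d^2 - 27*d - 54*m^3 + m^2*(-429*d - 21) + m*(-312*d^2 + 174*d + 30) - 3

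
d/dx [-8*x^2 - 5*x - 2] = -16*x - 5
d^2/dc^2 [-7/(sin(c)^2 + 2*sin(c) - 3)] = (-42*sin(c) + 28*cos(c)^2 - 126)*cos(c)^2/(sin(c)^2 + 2*sin(c) - 3)^3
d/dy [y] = 1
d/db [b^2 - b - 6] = 2*b - 1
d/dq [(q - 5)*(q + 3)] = 2*q - 2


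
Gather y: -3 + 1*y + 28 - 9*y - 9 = 16 - 8*y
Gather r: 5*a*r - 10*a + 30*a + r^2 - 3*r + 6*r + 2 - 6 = 20*a + r^2 + r*(5*a + 3) - 4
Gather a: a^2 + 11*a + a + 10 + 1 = a^2 + 12*a + 11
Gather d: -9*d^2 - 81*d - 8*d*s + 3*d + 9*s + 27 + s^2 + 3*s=-9*d^2 + d*(-8*s - 78) + s^2 + 12*s + 27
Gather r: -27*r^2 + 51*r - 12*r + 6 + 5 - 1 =-27*r^2 + 39*r + 10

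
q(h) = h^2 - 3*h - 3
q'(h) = 2*h - 3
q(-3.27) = 17.50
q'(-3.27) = -9.54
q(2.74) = -3.71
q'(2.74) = 2.48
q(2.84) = -3.45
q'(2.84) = 2.68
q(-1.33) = 2.76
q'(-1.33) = -5.66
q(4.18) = 1.93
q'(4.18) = 5.36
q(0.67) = -4.56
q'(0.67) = -1.66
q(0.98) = -4.98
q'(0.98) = -1.04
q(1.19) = -5.15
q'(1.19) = -0.62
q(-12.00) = 177.00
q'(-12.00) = -27.00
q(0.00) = -3.00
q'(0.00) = -3.00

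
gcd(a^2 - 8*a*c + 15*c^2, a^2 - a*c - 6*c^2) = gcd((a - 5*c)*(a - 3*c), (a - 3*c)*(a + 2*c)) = a - 3*c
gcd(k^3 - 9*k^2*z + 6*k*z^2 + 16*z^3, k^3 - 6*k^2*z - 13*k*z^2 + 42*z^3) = -k + 2*z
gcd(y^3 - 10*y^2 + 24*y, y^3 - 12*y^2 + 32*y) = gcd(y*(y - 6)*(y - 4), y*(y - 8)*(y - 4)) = y^2 - 4*y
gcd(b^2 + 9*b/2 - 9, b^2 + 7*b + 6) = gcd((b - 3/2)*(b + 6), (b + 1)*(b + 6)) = b + 6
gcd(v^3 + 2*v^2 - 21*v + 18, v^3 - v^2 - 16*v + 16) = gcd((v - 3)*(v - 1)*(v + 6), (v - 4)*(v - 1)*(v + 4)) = v - 1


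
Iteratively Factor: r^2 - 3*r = (r)*(r - 3)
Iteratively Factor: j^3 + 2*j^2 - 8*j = (j - 2)*(j^2 + 4*j) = (j - 2)*(j + 4)*(j)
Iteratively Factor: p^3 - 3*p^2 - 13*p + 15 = (p - 1)*(p^2 - 2*p - 15) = (p - 1)*(p + 3)*(p - 5)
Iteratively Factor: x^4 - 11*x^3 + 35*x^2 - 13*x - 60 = (x - 3)*(x^3 - 8*x^2 + 11*x + 20) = (x - 5)*(x - 3)*(x^2 - 3*x - 4) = (x - 5)*(x - 3)*(x + 1)*(x - 4)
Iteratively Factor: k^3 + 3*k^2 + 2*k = (k + 1)*(k^2 + 2*k) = k*(k + 1)*(k + 2)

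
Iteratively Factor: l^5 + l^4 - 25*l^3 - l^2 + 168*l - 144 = (l - 3)*(l^4 + 4*l^3 - 13*l^2 - 40*l + 48) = (l - 3)*(l + 4)*(l^3 - 13*l + 12) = (l - 3)*(l + 4)^2*(l^2 - 4*l + 3) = (l - 3)*(l - 1)*(l + 4)^2*(l - 3)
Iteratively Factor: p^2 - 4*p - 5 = (p - 5)*(p + 1)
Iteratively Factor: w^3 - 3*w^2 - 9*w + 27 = (w - 3)*(w^2 - 9) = (w - 3)*(w + 3)*(w - 3)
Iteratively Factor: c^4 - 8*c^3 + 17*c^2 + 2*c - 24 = (c - 4)*(c^3 - 4*c^2 + c + 6) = (c - 4)*(c - 3)*(c^2 - c - 2) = (c - 4)*(c - 3)*(c + 1)*(c - 2)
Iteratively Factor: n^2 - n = (n - 1)*(n)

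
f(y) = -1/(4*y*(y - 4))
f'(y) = 1/(4*y*(y - 4)^2) + 1/(4*y^2*(y - 4))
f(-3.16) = -0.01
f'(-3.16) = -0.01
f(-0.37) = -0.15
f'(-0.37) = -0.45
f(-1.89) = -0.02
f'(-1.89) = -0.02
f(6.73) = -0.01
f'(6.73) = 0.01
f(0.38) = 0.18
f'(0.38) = -0.43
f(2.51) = 0.07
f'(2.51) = 0.02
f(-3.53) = -0.01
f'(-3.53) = -0.00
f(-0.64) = -0.08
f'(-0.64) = -0.15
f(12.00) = 0.00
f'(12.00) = 0.00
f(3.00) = 0.08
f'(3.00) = 0.06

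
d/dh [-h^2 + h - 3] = 1 - 2*h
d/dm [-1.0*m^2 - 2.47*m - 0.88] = -2.0*m - 2.47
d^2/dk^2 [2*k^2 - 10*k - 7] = 4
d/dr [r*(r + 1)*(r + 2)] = 3*r^2 + 6*r + 2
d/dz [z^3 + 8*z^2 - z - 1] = 3*z^2 + 16*z - 1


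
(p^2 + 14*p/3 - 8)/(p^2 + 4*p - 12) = (p - 4/3)/(p - 2)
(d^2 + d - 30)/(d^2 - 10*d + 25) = (d + 6)/(d - 5)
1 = 1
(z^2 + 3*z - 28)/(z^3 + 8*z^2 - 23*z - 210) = (z - 4)/(z^2 + z - 30)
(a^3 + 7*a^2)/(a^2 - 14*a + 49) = a^2*(a + 7)/(a^2 - 14*a + 49)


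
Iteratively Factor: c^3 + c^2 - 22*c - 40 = (c - 5)*(c^2 + 6*c + 8) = (c - 5)*(c + 2)*(c + 4)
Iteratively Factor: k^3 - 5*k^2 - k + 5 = (k - 5)*(k^2 - 1) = (k - 5)*(k - 1)*(k + 1)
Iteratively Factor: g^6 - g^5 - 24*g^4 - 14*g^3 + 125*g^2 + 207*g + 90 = (g + 1)*(g^5 - 2*g^4 - 22*g^3 + 8*g^2 + 117*g + 90) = (g - 3)*(g + 1)*(g^4 + g^3 - 19*g^2 - 49*g - 30) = (g - 3)*(g + 1)*(g + 2)*(g^3 - g^2 - 17*g - 15) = (g - 3)*(g + 1)^2*(g + 2)*(g^2 - 2*g - 15) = (g - 3)*(g + 1)^2*(g + 2)*(g + 3)*(g - 5)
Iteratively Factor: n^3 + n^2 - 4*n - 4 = (n + 2)*(n^2 - n - 2) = (n + 1)*(n + 2)*(n - 2)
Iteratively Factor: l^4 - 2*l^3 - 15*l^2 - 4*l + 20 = (l + 2)*(l^3 - 4*l^2 - 7*l + 10) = (l - 1)*(l + 2)*(l^2 - 3*l - 10) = (l - 5)*(l - 1)*(l + 2)*(l + 2)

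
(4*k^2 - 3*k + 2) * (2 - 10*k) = -40*k^3 + 38*k^2 - 26*k + 4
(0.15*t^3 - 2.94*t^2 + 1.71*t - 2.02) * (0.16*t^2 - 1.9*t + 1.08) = 0.024*t^5 - 0.7554*t^4 + 6.0216*t^3 - 6.7474*t^2 + 5.6848*t - 2.1816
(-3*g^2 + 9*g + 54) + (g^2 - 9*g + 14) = 68 - 2*g^2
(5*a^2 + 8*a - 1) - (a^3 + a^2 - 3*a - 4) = -a^3 + 4*a^2 + 11*a + 3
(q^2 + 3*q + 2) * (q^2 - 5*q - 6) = q^4 - 2*q^3 - 19*q^2 - 28*q - 12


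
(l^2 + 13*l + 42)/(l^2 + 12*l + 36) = (l + 7)/(l + 6)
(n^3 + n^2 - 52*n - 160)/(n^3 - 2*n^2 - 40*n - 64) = (n + 5)/(n + 2)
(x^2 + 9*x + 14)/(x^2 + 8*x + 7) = (x + 2)/(x + 1)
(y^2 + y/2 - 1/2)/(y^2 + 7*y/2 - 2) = (y + 1)/(y + 4)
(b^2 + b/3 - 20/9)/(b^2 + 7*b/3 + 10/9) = (3*b - 4)/(3*b + 2)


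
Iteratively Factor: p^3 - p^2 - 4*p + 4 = (p - 1)*(p^2 - 4) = (p - 2)*(p - 1)*(p + 2)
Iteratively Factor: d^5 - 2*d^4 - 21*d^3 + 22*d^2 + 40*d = (d - 5)*(d^4 + 3*d^3 - 6*d^2 - 8*d) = (d - 5)*(d + 1)*(d^3 + 2*d^2 - 8*d) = (d - 5)*(d - 2)*(d + 1)*(d^2 + 4*d) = (d - 5)*(d - 2)*(d + 1)*(d + 4)*(d)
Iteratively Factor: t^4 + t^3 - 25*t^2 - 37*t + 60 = (t + 3)*(t^3 - 2*t^2 - 19*t + 20) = (t - 5)*(t + 3)*(t^2 + 3*t - 4) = (t - 5)*(t - 1)*(t + 3)*(t + 4)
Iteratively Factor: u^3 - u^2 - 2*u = (u - 2)*(u^2 + u) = (u - 2)*(u + 1)*(u)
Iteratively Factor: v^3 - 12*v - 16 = (v + 2)*(v^2 - 2*v - 8) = (v + 2)^2*(v - 4)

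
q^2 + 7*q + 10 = (q + 2)*(q + 5)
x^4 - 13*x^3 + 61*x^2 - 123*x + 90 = (x - 5)*(x - 3)^2*(x - 2)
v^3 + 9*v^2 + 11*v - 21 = (v - 1)*(v + 3)*(v + 7)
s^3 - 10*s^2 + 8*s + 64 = (s - 8)*(s - 4)*(s + 2)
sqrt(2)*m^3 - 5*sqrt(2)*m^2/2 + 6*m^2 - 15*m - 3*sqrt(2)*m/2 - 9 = (m - 3)*(m + 3*sqrt(2))*(sqrt(2)*m + sqrt(2)/2)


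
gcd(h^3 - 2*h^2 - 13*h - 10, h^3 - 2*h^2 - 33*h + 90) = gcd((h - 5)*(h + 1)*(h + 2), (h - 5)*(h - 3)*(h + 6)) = h - 5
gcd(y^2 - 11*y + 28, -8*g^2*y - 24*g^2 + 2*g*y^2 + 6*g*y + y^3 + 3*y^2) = 1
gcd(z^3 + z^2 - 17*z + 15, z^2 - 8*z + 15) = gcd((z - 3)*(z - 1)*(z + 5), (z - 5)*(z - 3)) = z - 3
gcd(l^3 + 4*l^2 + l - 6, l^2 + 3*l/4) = 1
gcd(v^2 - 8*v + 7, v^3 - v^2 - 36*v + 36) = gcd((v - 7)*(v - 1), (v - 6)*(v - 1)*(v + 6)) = v - 1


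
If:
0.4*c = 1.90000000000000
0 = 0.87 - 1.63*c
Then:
No Solution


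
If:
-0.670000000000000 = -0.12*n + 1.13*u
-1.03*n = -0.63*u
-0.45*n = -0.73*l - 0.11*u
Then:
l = -0.14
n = -0.39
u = -0.63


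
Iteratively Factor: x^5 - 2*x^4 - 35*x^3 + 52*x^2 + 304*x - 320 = (x - 5)*(x^4 + 3*x^3 - 20*x^2 - 48*x + 64) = (x - 5)*(x - 4)*(x^3 + 7*x^2 + 8*x - 16) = (x - 5)*(x - 4)*(x + 4)*(x^2 + 3*x - 4) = (x - 5)*(x - 4)*(x - 1)*(x + 4)*(x + 4)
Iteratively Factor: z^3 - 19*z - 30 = (z + 3)*(z^2 - 3*z - 10) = (z + 2)*(z + 3)*(z - 5)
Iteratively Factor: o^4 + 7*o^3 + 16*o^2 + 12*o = (o + 2)*(o^3 + 5*o^2 + 6*o) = o*(o + 2)*(o^2 + 5*o + 6) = o*(o + 2)*(o + 3)*(o + 2)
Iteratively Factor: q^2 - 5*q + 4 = (q - 4)*(q - 1)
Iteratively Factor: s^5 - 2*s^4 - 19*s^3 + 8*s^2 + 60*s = (s - 5)*(s^4 + 3*s^3 - 4*s^2 - 12*s) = (s - 5)*(s + 3)*(s^3 - 4*s) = (s - 5)*(s - 2)*(s + 3)*(s^2 + 2*s) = s*(s - 5)*(s - 2)*(s + 3)*(s + 2)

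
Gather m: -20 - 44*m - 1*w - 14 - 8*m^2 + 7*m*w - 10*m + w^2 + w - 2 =-8*m^2 + m*(7*w - 54) + w^2 - 36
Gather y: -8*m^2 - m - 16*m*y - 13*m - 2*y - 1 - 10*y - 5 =-8*m^2 - 14*m + y*(-16*m - 12) - 6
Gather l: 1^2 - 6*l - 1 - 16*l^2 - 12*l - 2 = -16*l^2 - 18*l - 2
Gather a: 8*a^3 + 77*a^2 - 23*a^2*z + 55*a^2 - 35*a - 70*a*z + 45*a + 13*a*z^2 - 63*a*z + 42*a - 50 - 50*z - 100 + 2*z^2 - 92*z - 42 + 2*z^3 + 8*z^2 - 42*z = 8*a^3 + a^2*(132 - 23*z) + a*(13*z^2 - 133*z + 52) + 2*z^3 + 10*z^2 - 184*z - 192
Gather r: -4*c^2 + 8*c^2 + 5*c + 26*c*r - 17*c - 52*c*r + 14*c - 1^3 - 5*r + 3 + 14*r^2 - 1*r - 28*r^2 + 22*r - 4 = 4*c^2 + 2*c - 14*r^2 + r*(16 - 26*c) - 2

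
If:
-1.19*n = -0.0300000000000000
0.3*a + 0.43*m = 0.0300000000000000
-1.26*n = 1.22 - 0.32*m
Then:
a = -5.51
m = 3.91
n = 0.03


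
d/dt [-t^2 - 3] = -2*t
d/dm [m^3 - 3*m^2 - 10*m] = 3*m^2 - 6*m - 10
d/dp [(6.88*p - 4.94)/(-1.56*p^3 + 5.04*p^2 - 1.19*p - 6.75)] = (21.4656*p^3 - 57.7944*p^2 + 49.7952*p - 52.3186)/(2.4336*p^6 - 15.7248*p^5 + 29.1144*p^4 + 9.0648*p^3 - 66.6239*p^2 + 16.065*p + 45.5625)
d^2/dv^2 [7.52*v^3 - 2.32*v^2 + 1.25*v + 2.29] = 45.12*v - 4.64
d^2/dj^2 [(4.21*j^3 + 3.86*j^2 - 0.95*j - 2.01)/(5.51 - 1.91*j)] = (-30.717002*j^3 + 265.838766*j^2 - 766.896126*j - 199.71882)/(6.967871*j^3 - 60.303093*j^2 + 173.963373*j - 167.284151)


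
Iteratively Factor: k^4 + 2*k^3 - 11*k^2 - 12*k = (k + 1)*(k^3 + k^2 - 12*k) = (k + 1)*(k + 4)*(k^2 - 3*k) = (k - 3)*(k + 1)*(k + 4)*(k)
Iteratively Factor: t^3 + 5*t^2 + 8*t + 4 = (t + 2)*(t^2 + 3*t + 2) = (t + 1)*(t + 2)*(t + 2)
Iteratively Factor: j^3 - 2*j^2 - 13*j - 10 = (j + 2)*(j^2 - 4*j - 5) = (j + 1)*(j + 2)*(j - 5)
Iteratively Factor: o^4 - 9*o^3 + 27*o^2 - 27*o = (o - 3)*(o^3 - 6*o^2 + 9*o) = (o - 3)^2*(o^2 - 3*o) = o*(o - 3)^2*(o - 3)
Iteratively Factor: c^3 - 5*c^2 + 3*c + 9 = (c - 3)*(c^2 - 2*c - 3) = (c - 3)*(c + 1)*(c - 3)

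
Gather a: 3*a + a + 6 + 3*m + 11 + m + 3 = 4*a + 4*m + 20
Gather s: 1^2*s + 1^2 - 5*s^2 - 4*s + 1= -5*s^2 - 3*s + 2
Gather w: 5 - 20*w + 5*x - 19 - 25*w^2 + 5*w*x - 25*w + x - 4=-25*w^2 + w*(5*x - 45) + 6*x - 18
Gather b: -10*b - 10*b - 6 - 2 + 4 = -20*b - 4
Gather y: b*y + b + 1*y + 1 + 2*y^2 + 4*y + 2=b + 2*y^2 + y*(b + 5) + 3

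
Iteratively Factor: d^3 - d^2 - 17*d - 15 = (d - 5)*(d^2 + 4*d + 3) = (d - 5)*(d + 1)*(d + 3)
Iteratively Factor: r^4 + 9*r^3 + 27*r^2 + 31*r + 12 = (r + 4)*(r^3 + 5*r^2 + 7*r + 3) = (r + 3)*(r + 4)*(r^2 + 2*r + 1) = (r + 1)*(r + 3)*(r + 4)*(r + 1)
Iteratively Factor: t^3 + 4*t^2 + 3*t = (t + 3)*(t^2 + t) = t*(t + 3)*(t + 1)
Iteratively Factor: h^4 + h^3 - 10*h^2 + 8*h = (h + 4)*(h^3 - 3*h^2 + 2*h) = (h - 1)*(h + 4)*(h^2 - 2*h) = (h - 2)*(h - 1)*(h + 4)*(h)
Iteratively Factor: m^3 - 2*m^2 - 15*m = (m)*(m^2 - 2*m - 15) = m*(m + 3)*(m - 5)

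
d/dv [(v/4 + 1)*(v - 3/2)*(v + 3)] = 3*v^2/4 + 11*v/4 + 3/8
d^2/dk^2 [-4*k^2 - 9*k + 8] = -8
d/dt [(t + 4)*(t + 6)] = 2*t + 10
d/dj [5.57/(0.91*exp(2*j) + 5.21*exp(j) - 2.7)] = (-10.1374*exp(j) - 29.0197)*exp(j)/(0.91*exp(2*j) + 5.21*exp(j) - 2.7)^2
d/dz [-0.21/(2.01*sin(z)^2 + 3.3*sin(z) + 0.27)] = (0.8442*sin(z) + 0.693)*cos(z)/(2.01*sin(z)^2 + 3.3*sin(z) + 0.27)^2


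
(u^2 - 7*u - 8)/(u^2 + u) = (u - 8)/u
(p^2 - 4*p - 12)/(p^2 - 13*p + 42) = (p + 2)/(p - 7)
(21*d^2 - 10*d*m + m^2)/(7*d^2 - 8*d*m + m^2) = (3*d - m)/(d - m)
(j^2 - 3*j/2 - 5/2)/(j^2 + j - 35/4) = 2*(j + 1)/(2*j + 7)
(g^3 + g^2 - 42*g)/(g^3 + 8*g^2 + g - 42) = g*(g - 6)/(g^2 + g - 6)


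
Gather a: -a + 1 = 1 - a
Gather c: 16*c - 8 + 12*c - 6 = 28*c - 14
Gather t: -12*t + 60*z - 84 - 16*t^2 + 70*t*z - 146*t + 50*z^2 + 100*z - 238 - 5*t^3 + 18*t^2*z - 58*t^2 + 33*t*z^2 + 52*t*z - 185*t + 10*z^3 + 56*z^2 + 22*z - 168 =-5*t^3 + t^2*(18*z - 74) + t*(33*z^2 + 122*z - 343) + 10*z^3 + 106*z^2 + 182*z - 490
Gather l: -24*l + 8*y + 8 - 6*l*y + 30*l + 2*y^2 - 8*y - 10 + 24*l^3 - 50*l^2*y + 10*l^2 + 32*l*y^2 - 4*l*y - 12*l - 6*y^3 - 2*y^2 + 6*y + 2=24*l^3 + l^2*(10 - 50*y) + l*(32*y^2 - 10*y - 6) - 6*y^3 + 6*y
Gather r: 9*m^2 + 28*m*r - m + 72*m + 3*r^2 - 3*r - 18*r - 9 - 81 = 9*m^2 + 71*m + 3*r^2 + r*(28*m - 21) - 90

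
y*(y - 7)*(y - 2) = y^3 - 9*y^2 + 14*y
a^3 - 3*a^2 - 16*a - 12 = (a - 6)*(a + 1)*(a + 2)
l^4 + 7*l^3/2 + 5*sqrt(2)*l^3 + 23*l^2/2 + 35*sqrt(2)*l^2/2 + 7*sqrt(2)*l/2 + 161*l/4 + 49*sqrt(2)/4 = (l + 7/2)*(l + sqrt(2)/2)*(l + sqrt(2))*(l + 7*sqrt(2)/2)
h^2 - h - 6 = (h - 3)*(h + 2)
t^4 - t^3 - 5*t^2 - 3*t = t*(t - 3)*(t + 1)^2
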